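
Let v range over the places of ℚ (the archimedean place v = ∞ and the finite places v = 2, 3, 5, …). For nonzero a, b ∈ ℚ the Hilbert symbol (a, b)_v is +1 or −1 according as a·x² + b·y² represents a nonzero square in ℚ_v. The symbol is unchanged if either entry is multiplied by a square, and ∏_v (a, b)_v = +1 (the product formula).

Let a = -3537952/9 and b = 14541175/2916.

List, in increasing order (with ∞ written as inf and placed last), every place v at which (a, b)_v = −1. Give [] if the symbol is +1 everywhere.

[2, 11, 19, 23]

Mod squares: a ≡ -418, b ≡ 4807. Check v ∈ {∞, 2, 3, 5, 11, 19, 23}.
v=2: v_2(a)=5, v_2(b)=-2; units ≡ 7, 7 (mod 8); ε·ε+αω+βω = 1·1+5·0+-2·0 ≡ 1  ⇒  (a,b)_2 = -1.
v=5: a=5^0·(≡2), b=5^2·(≡2) mod 5; (2|5)=-1, (2|5)=-1; (−1)^{0·2·2}·(-1)^2·(-1)^0 = +1.
v=19: a=19^1·(≡16), b=19^1·(≡9) mod 19; (16|19)=+1, (9|19)=+1; (−1)^{1·1·9}·(+1)^1·(+1)^1 = -1.
v=23: a=23^2·(≡21), b=23^1·(≡9) mod 23; (21|23)=-1, (9|23)=+1; (−1)^{2·1·11}·(-1)^1·(+1)^2 = -1.
v=∞: -418 < 0 and 4807 > 0  ⇒  (a,b)_∞ = +1.
v=3: a=3^-2·(≡2), b=3^-6·(≡1) mod 3; (2|3)=-1, (1|3)=+1; (−1)^{-2·-6·1}·(-1)^-6·(+1)^-2 = +1.
v=11: a=11^1·(≡7), b=11^3·(≡2) mod 11; (7|11)=-1, (2|11)=-1; (−1)^{1·3·5}·(-1)^3·(-1)^1 = -1.
(-418, 4807 / ℚ) ramifies at {2, 11, 19, 23}: a division algebra.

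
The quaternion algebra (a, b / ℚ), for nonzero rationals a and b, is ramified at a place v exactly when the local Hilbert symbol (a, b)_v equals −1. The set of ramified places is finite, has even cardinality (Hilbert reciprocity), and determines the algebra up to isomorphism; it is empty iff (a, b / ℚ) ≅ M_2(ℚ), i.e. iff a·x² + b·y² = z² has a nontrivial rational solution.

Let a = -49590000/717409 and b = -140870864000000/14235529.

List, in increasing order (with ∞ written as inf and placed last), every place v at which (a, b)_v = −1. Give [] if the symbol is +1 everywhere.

(a, b) ≡ (-551, -29) mod (ℚ^×)²; places V = {2, 3, 5, 7, 11, 19, 29, ∞}.
(a,b)_2: α=4, β=10; u≡1, v≡3 (mod 8); ε(u)ε(v)=0·1, αω(v)=4·1, βω(u)=10·0; sum ≡ 0  ⇒  +1.
(a,b)_29: α=1, u≡2; β=3, v≡20 (mod 29); (2|29)=-1, (20|29)=+1; sign (−1)^0·-1^3·+1^1 = -1.
(a,b)_5: α=4, u≡4; β=6, v≡1 (mod 5); (4|5)=+1, (1|5)=+1; sign (−1)^0·+1^6·+1^4 = +1.
(a,b)_11: α=-4, u≡7; β=-2, v≡5 (mod 11); (7|11)=-1, (5|11)=+1; sign (−1)^0·-1^-2·+1^-4 = +1.
(a,b)_3: α=2, u≡1; β=0, v≡1 (mod 3); (1|3)=+1, (1|3)=+1; sign (−1)^0·+1^0·+1^2 = +1.
(a,b)_7: α=-2, u≡4; β=-6, v≡3 (mod 7); (4|7)=+1, (3|7)=-1; sign (−1)^0·+1^-6·-1^-2 = +1.
(a,b)_19: α=1, u≡7; β=2, v≡5 (mod 19); (7|19)=+1, (5|19)=+1; sign (−1)^0·+1^2·+1^1 = +1.
(a,b)_∞: sgn(-551)=−, sgn(-29)=−, so -1.
(-551, -29 / ℚ) ramifies at {29, ∞}: a division algebra.

[29, inf]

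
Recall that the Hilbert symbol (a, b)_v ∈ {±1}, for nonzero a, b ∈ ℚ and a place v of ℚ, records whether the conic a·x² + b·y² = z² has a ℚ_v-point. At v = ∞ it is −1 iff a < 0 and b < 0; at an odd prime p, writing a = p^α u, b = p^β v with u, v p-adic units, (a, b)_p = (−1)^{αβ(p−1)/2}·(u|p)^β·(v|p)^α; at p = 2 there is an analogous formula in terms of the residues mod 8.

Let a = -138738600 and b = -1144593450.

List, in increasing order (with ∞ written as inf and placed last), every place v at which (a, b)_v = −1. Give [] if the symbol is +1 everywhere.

Mod squares: a ≡ -26, b ≡ -858. Check v ∈ {∞, 2, 3, 5, 7, 11, 13}.
v=∞: -26 < 0 and -858 < 0  ⇒  (a,b)_∞ = -1.
v=13: a=13^1·(≡7), b=13^1·(≡9) mod 13; (7|13)=-1, (9|13)=+1; (−1)^{1·1·6}·(-1)^1·(+1)^1 = -1.
v=2: v_2(a)=3, v_2(b)=1; units ≡ 3, 3 (mod 8); ε·ε+αω+βω = 1·1+3·1+1·1 ≡ 1  ⇒  (a,b)_2 = -1.
v=7: a=7^2·(≡2), b=7^2·(≡6) mod 7; (2|7)=+1, (6|7)=-1; (−1)^{2·2·3}·(+1)^2·(-1)^2 = +1.
v=3: a=3^2·(≡1), b=3^3·(≡2) mod 3; (1|3)=+1, (2|3)=-1; (−1)^{2·3·1}·(+1)^3·(-1)^2 = +1.
v=5: a=5^2·(≡1), b=5^2·(≡2) mod 5; (1|5)=+1, (2|5)=-1; (−1)^{2·2·2}·(+1)^2·(-1)^2 = +1.
v=11: a=11^2·(≡7), b=11^3·(≡8) mod 11; (7|11)=-1, (8|11)=-1; (−1)^{2·3·5}·(-1)^3·(-1)^2 = -1.
Ram(-26, -858) = {2, 11, 13, ∞}; no ℚ_2-point on the conic.

[2, 11, 13, inf]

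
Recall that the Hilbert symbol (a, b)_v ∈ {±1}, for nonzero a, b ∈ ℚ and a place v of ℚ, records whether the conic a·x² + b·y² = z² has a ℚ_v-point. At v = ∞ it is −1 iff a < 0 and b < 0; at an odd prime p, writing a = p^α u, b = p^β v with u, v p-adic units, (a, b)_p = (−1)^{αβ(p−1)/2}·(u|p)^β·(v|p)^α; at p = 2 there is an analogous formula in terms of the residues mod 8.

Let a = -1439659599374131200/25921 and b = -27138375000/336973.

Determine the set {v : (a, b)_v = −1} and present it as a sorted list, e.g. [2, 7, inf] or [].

[13, inf]

Mod squares: a ≡ -2, b ≡ -627198. Check v ∈ {∞, 2, 3, 5, 7, 11, 13, 17, 23, 31, 43}.
v=2: v_2(a)=13, v_2(b)=3; units ≡ 7, 1 (mod 8); ε·ε+αω+βω = 1·0+13·0+3·0 ≡ 0  ⇒  (a,b)_2 = +1.
v=23: a=23^-2·(≡7), b=23^-2·(≡6) mod 23; (7|23)=-1, (6|23)=+1; (−1)^{-2·-2·11}·(-1)^-2·(+1)^-2 = +1.
v=31: a=31^2·(≡26), b=31^0·(≡4) mod 31; (26|31)=-1, (4|31)=+1; (−1)^{2·0·15}·(-1)^0·(+1)^2 = +1.
v=43: a=43^2·(≡6), b=43^1·(≡42) mod 43; (6|43)=+1, (42|43)=-1; (−1)^{2·1·21}·(+1)^1·(-1)^2 = +1.
v=17: a=17^2·(≡15), b=17^1·(≡13) mod 17; (15|17)=+1, (13|17)=+1; (−1)^{2·1·8}·(+1)^1·(+1)^2 = +1.
v=11: a=11^0·(≡9), b=11^1·(≡10) mod 11; (9|11)=+1, (10|11)=-1; (−1)^{0·1·5}·(+1)^1·(-1)^0 = +1.
v=13: a=13^2·(≡2), b=13^-1·(≡9) mod 13; (2|13)=-1, (9|13)=+1; (−1)^{2·-1·6}·(-1)^-1·(+1)^2 = -1.
v=∞: -2 < 0 and -627198 < 0  ⇒  (a,b)_∞ = -1.
v=3: a=3^4·(≡1), b=3^3·(≡1) mod 3; (1|3)=+1, (1|3)=+1; (−1)^{4·3·1}·(+1)^3·(+1)^4 = +1.
v=7: a=7^-2·(≡3), b=7^-2·(≡4) mod 7; (3|7)=-1, (4|7)=+1; (−1)^{-2·-2·3}·(-1)^-2·(+1)^-2 = +1.
v=5: a=5^2·(≡2), b=5^6·(≡3) mod 5; (2|5)=-1, (3|5)=-1; (−1)^{2·6·2}·(-1)^6·(-1)^2 = +1.
Ram(-2, -627198) = {13, ∞}; no ℚ_13-point on the conic.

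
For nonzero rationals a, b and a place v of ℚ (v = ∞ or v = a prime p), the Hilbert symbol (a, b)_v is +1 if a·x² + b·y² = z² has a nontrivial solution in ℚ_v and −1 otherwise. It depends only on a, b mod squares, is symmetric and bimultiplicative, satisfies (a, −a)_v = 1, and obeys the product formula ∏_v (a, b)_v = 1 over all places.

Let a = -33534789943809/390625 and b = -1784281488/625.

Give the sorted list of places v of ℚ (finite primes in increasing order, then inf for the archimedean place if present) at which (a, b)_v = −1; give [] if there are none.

(a, b) ≡ (-43401, -2553) mod (ℚ^×)²; places V = {2, 3, 5, 7, 11, 17, 19, 23, 37, ∞}.
(a,b)_23: α=1, u≡11; β=1, v≡18 (mod 23); (11|23)=-1, (18|23)=+1; sign (−1)^1·-1^1·+1^1 = +1.
(a,b)_7: α=2, u≡6; β=0, v≡2 (mod 7); (6|7)=-1, (2|7)=+1; sign (−1)^0·-1^0·+1^2 = +1.
(a,b)_17: α=1, u≡12; β=0, v≡11 (mod 17); (12|17)=-1, (11|17)=-1; sign (−1)^0·-1^0·-1^1 = -1.
(a,b)_11: α=2, u≡3; β=2, v≡6 (mod 11); (3|11)=+1, (6|11)=-1; sign (−1)^0·+1^2·-1^2 = +1.
(a,b)_5: α=-8, u≡1; β=-4, v≡2 (mod 5); (1|5)=+1, (2|5)=-1; sign (−1)^0·+1^-4·-1^-8 = +1.
(a,b)_∞: sgn(-43401)=−, sgn(-2553)=−, so -1.
(a,b)_3: α=1, u≡2; β=1, v≡1 (mod 3); (2|3)=-1, (1|3)=+1; sign (−1)^1·-1^1·+1^1 = +1.
(a,b)_2: α=0, β=4; u≡7, v≡7 (mod 8); ε(u)ε(v)=1·1, αω(v)=0·0, βω(u)=4·0; sum ≡ 1  ⇒  -1.
(a,b)_19: α=4, u≡13; β=2, v≡12 (mod 19); (13|19)=-1, (12|19)=-1; sign (−1)^0·-1^2·-1^4 = +1.
(a,b)_37: α=1, u≡4; β=1, v≡24 (mod 37); (4|37)=+1, (24|37)=-1; sign (−1)^0·+1^1·-1^1 = -1.
Ram(-43401, -2553) = {2, 17, 37, ∞}; no ℚ_2-point on the conic.

[2, 17, 37, inf]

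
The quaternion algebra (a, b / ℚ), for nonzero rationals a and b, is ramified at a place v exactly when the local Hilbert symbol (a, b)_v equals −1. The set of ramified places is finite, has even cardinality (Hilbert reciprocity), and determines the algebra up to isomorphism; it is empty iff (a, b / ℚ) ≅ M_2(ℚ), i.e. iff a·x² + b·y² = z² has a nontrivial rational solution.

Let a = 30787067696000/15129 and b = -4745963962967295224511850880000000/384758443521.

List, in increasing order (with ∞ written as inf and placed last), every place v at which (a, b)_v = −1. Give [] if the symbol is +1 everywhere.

(a, b) ≡ (8990, -14630) mod (ℚ^×)²; places V = {2, 3, 5, 7, 11, 19, 29, 31, 37, 41, ∞}.
(a,b)_31: α=1, u≡22; β=2, v≡9 (mod 31); (22|31)=-1, (9|31)=+1; sign (−1)^0·-1^2·+1^1 = +1.
(a,b)_2: α=7, β=13; u≡7, v≡5 (mod 8); ε(u)ε(v)=1·0, αω(v)=7·1, βω(u)=13·0; sum ≡ 1  ⇒  -1.
(a,b)_3: α=-2, u≡2; β=-4, v≡1 (mod 3); (2|3)=-1, (1|3)=+1; sign (−1)^0·-1^-4·+1^-2 = +1.
(a,b)_∞: sgn(8990)=+, sgn(-14630)=−, so +1.
(a,b)_41: α=-2, u≡38; β=-6, v≡6 (mod 41); (38|41)=-1, (6|41)=-1; sign (−1)^0·-1^-6·-1^-2 = +1.
(a,b)_11: α=2, u≡1; β=5, v≡9 (mod 11); (1|11)=+1, (9|11)=+1; sign (−1)^0·+1^5·+1^2 = +1.
(a,b)_5: α=3, u≡2; β=7, v≡1 (mod 5); (2|5)=-1, (1|5)=+1; sign (−1)^0·-1^7·+1^3 = -1.
(a,b)_19: α=2, u≡10; β=5, v≡6 (mod 19); (10|19)=-1, (6|19)=+1; sign (−1)^0·-1^5·+1^2 = -1.
(a,b)_29: α=1, u≡4; β=2, v≡17 (mod 29); (4|29)=+1, (17|29)=-1; sign (−1)^0·+1^2·-1^1 = -1.
(a,b)_37: α=0, u≡12; β=2, v≡31 (mod 37); (12|37)=+1, (31|37)=-1; sign (−1)^0·+1^2·-1^0 = +1.
(a,b)_7: α=2, u≡4; β=5, v≡6 (mod 7); (4|7)=+1, (6|7)=-1; sign (−1)^0·+1^5·-1^2 = +1.
Ram(8990, -14630) = {2, 5, 19, 29}; no ℚ_2-point on the conic.

[2, 5, 19, 29]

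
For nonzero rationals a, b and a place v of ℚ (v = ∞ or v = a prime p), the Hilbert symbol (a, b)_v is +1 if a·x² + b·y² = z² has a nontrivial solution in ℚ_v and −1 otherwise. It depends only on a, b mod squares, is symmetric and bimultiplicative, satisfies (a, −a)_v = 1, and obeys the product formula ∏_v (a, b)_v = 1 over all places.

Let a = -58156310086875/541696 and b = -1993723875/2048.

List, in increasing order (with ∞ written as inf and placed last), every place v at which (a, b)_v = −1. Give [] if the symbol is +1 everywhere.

(a, b) ≡ (-91, -24310) mod (ℚ^×)²; places V = {2, 3, 5, 7, 11, 13, 17, 19, 23, ∞}.
(a,b)_23: α=-2, u≡1; β=0, v≡6 (mod 23); (1|23)=+1, (6|23)=+1; sign (−1)^0·+1^0·+1^-2 = +1.
(a,b)_3: α=4, u≡2; β=8, v≡2 (mod 3); (2|3)=-1, (2|3)=-1; sign (−1)^0·-1^8·-1^4 = +1.
(a,b)_19: α=2, u≡16; β=0, v≡12 (mod 19); (16|19)=+1, (12|19)=-1; sign (−1)^0·+1^0·-1^2 = +1.
(a,b)_5: α=4, u≡1; β=3, v≡3 (mod 5); (1|5)=+1, (3|5)=-1; sign (−1)^0·+1^3·-1^4 = +1.
(a,b)_2: α=-10, β=-11; u≡5, v≡5 (mod 8); ε(u)ε(v)=0·0, αω(v)=-10·1, βω(u)=-11·1; sum ≡ 1  ⇒  -1.
(a,b)_17: α=2, u≡6; β=1, v≡1 (mod 17); (6|17)=-1, (1|17)=+1; sign (−1)^0·-1^1·+1^2 = -1.
(a,b)_7: α=1, u≡2; β=0, v≡1 (mod 7); (2|7)=+1, (1|7)=+1; sign (−1)^0·+1^0·+1^1 = +1.
(a,b)_13: α=1, u≡11; β=1, v≡8 (mod 13); (11|13)=-1, (8|13)=-1; sign (−1)^0·-1^1·-1^1 = +1.
(a,b)_∞: sgn(-91)=−, sgn(-24310)=−, so -1.
(a,b)_11: α=2, u≡10; β=1, v≡1 (mod 11); (10|11)=-1, (1|11)=+1; sign (−1)^0·-1^1·+1^2 = -1.
(-91, -24310 / ℚ) ramifies at {2, 11, 17, ∞}: a division algebra.

[2, 11, 17, inf]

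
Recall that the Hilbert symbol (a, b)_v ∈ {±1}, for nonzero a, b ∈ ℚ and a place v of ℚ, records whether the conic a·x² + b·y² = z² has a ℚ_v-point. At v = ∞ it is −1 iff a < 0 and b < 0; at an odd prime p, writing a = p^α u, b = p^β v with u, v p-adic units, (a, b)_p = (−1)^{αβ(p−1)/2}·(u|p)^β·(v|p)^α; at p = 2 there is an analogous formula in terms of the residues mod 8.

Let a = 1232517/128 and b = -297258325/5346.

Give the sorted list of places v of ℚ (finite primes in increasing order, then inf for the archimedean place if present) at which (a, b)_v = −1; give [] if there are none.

[3, 7, 17, 19]

Mod squares: a ≡ 14586, b ≡ -8778. Check v ∈ {∞, 2, 3, 5, 7, 11, 13, 17, 19, 23}.
v=5: a=5^0·(≡4), b=5^2·(≡2) mod 5; (4|5)=+1, (2|5)=-1; (−1)^{0·2·2}·(+1)^2·(-1)^0 = +1.
v=∞: 14586 > 0 and -8778 < 0  ⇒  (a,b)_∞ = +1.
v=3: a=3^1·(≡2), b=3^-5·(≡2) mod 3; (2|3)=-1, (2|3)=-1; (−1)^{1·-5·1}·(-1)^-5·(-1)^1 = -1.
v=11: a=11^1·(≡8), b=11^-1·(≡5) mod 11; (8|11)=-1, (5|11)=+1; (−1)^{1·-1·5}·(-1)^-1·(+1)^1 = +1.
v=13: a=13^3·(≡12), b=13^2·(≡9) mod 13; (12|13)=+1, (9|13)=+1; (−1)^{3·2·6}·(+1)^2·(+1)^3 = +1.
v=19: a=19^0·(≡14), b=19^1·(≡2) mod 19; (14|19)=-1, (2|19)=-1; (−1)^{0·1·9}·(-1)^1·(-1)^0 = -1.
v=23: a=23^0·(≡3), b=23^2·(≡8) mod 23; (3|23)=+1, (8|23)=+1; (−1)^{0·2·11}·(+1)^2·(+1)^0 = +1.
v=7: a=7^0·(≡3), b=7^1·(≡5) mod 7; (3|7)=-1, (5|7)=-1; (−1)^{0·1·3}·(-1)^1·(-1)^0 = -1.
v=17: a=17^1·(≡9), b=17^0·(≡11) mod 17; (9|17)=+1, (11|17)=-1; (−1)^{1·0·8}·(+1)^0·(-1)^1 = -1.
v=2: v_2(a)=-7, v_2(b)=-1; units ≡ 5, 3 (mod 8); ε·ε+αω+βω = 0·1+-7·1+-1·1 ≡ 0  ⇒  (a,b)_2 = +1.
|Ram(14586, -8778)| = 4, even; anisotropic at {3, 7, 17, 19}.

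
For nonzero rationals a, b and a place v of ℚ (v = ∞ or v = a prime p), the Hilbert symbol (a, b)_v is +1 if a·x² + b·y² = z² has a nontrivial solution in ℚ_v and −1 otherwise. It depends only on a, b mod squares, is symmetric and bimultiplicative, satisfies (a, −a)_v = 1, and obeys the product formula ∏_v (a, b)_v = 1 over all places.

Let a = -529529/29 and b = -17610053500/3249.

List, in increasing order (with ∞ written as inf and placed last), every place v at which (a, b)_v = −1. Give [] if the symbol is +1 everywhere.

(a, b) ≡ (-29029, -1042015) mod (ℚ^×)²; places V = {2, 3, 5, 7, 11, 13, 17, 19, 23, 29, 41, ∞}.
(a,b)_13: α=1, u≡3; β=3, v≡12 (mod 13); (3|13)=+1, (12|13)=+1; sign (−1)^0·+1^3·+1^1 = +1.
(a,b)_3: α=0, u≡2; β=-2, v≡2 (mod 3); (2|3)=-1, (2|3)=-1; sign (−1)^0·-1^-2·-1^0 = +1.
(a,b)_2: α=0, β=2; u≡3, v≡1 (mod 8); ε(u)ε(v)=1·0, αω(v)=0·0, βω(u)=2·1; sum ≡ 0  ⇒  +1.
(a,b)_11: α=1, u≡9; β=0, v≡4 (mod 11); (9|11)=+1, (4|11)=+1; sign (−1)^0·+1^0·+1^1 = +1.
(a,b)_41: α=0, u≡8; β=1, v≡4 (mod 41); (8|41)=+1, (4|41)=+1; sign (−1)^0·+1^1·+1^0 = +1.
(a,b)_23: α=2, u≡21; β=1, v≡15 (mod 23); (21|23)=-1, (15|23)=-1; sign (−1)^0·-1^1·-1^2 = -1.
(a,b)_17: α=0, u≡6; β=1, v≡7 (mod 17); (6|17)=-1, (7|17)=-1; sign (−1)^0·-1^1·-1^0 = -1.
(a,b)_19: α=0, u≡2; β=-2, v≡2 (mod 19); (2|19)=-1, (2|19)=-1; sign (−1)^0·-1^-2·-1^0 = +1.
(a,b)_7: α=1, u≡2; β=0, v≡3 (mod 7); (2|7)=+1, (3|7)=-1; sign (−1)^0·+1^0·-1^1 = -1.
(a,b)_29: α=-1, u≡11; β=0, v≡25 (mod 29); (11|29)=-1, (25|29)=+1; sign (−1)^0·-1^0·+1^-1 = +1.
(a,b)_5: α=0, u≡4; β=3, v≡3 (mod 5); (4|5)=+1, (3|5)=-1; sign (−1)^0·+1^3·-1^0 = +1.
(a,b)_∞: sgn(-29029)=−, sgn(-1042015)=−, so -1.
|Ram(-29029, -1042015)| = 4, even; anisotropic at {7, 17, 23, ∞}.

[7, 17, 23, inf]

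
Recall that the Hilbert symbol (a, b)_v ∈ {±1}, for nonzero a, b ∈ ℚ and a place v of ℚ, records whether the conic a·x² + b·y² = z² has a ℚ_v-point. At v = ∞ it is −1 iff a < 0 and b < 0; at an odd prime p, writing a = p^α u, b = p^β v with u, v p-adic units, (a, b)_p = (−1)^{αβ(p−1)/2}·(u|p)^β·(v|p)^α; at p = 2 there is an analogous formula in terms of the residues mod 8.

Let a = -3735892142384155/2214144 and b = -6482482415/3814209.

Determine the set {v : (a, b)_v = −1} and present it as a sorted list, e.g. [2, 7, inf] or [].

Mod squares: a ≡ -114595, b ≡ -215. Check v ∈ {∞, 2, 3, 5, 7, 13, 17, 19, 31, 41, 43}.
v=∞: -114595 < 0 and -215 < 0  ⇒  (a,b)_∞ = -1.
v=3: a=3^-2·(≡2), b=3^-4·(≡1) mod 3; (2|3)=-1, (1|3)=+1; (−1)^{-2·-4·1}·(-1)^-4·(+1)^-2 = +1.
v=41: a=41^1·(≡11), b=41^0·(≡16) mod 41; (11|41)=-1, (16|41)=+1; (−1)^{1·0·20}·(-1)^0·(+1)^1 = +1.
v=17: a=17^2·(≡9), b=17^4·(≡6) mod 17; (9|17)=+1, (6|17)=-1; (−1)^{2·4·8}·(+1)^4·(-1)^2 = +1.
v=7: a=7^0·(≡1), b=7^-2·(≡4) mod 7; (1|7)=+1, (4|7)=+1; (−1)^{0·-2·3}·(+1)^-2·(+1)^0 = +1.
v=5: a=5^1·(≡1), b=5^1·(≡3) mod 5; (1|5)=+1, (3|5)=-1; (−1)^{1·1·2}·(+1)^1·(-1)^1 = -1.
v=31: a=31^-2·(≡23), b=31^-2·(≡1) mod 31; (23|31)=-1, (1|31)=+1; (−1)^{-2·-2·15}·(-1)^-2·(+1)^-2 = +1.
v=43: a=43^3·(≡35), b=43^1·(≡10) mod 43; (35|43)=+1, (10|43)=+1; (−1)^{3·1·21}·(+1)^1·(+1)^3 = -1.
v=13: a=13^3·(≡4), b=13^0·(≡8) mod 13; (4|13)=+1, (8|13)=-1; (−1)^{3·0·6}·(+1)^0·(-1)^3 = -1.
v=19: a=19^2·(≡8), b=19^2·(≡13) mod 19; (8|19)=-1, (13|19)=-1; (−1)^{2·2·9}·(-1)^2·(-1)^2 = +1.
v=2: v_2(a)=-8, v_2(b)=0; units ≡ 5, 1 (mod 8); ε·ε+αω+βω = 0·0+-8·0+0·1 ≡ 0  ⇒  (a,b)_2 = +1.
(-114595, -215 / ℚ) ramifies at {5, 13, 43, ∞}: a division algebra.

[5, 13, 43, inf]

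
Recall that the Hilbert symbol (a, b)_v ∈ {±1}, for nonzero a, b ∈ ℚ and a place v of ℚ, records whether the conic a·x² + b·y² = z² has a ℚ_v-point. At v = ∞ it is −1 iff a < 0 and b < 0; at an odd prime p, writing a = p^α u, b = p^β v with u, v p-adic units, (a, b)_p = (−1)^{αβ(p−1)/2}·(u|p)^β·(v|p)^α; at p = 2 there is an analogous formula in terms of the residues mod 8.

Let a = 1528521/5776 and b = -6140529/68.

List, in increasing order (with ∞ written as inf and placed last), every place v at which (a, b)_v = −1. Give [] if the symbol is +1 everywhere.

Mod squares: a ≡ 5289, b ≡ -697. Check v ∈ {∞, 2, 3, 17, 19, 41, 43}.
v=19: a=19^-2·(≡16), b=19^0·(≡16) mod 19; (16|19)=+1, (16|19)=+1; (−1)^{-2·0·9}·(+1)^0·(+1)^-2 = +1.
v=41: a=41^1·(≡14), b=41^1·(≡29) mod 41; (14|41)=-1, (29|41)=-1; (−1)^{1·1·20}·(-1)^1·(-1)^1 = +1.
v=43: a=43^1·(≡42), b=43^2·(≡34) mod 43; (42|43)=-1, (34|43)=-1; (−1)^{1·2·21}·(-1)^2·(-1)^1 = -1.
v=∞: 5289 > 0 and -697 < 0  ⇒  (a,b)_∞ = +1.
v=17: a=17^2·(≡8), b=17^-1·(≡6) mod 17; (8|17)=+1, (6|17)=-1; (−1)^{2·-1·8}·(+1)^-1·(-1)^2 = +1.
v=2: v_2(a)=-4, v_2(b)=-2; units ≡ 1, 7 (mod 8); ε·ε+αω+βω = 0·1+-4·0+-2·0 ≡ 0  ⇒  (a,b)_2 = +1.
v=3: a=3^1·(≡2), b=3^4·(≡2) mod 3; (2|3)=-1, (2|3)=-1; (−1)^{1·4·1}·(-1)^4·(-1)^1 = -1.
(5289, -697 / ℚ) ramifies at {3, 43}: a division algebra.

[3, 43]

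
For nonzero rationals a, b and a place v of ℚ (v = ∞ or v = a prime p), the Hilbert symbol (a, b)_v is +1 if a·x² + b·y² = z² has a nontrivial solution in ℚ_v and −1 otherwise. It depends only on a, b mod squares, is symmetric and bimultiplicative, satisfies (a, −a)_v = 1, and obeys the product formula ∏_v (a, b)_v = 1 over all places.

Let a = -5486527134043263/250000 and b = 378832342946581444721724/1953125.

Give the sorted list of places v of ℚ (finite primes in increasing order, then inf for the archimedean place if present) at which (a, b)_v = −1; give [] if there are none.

[5, 7, 11, 23]

Mod squares: a ≡ -23, b ≡ 1155. Check v ∈ {∞, 2, 3, 5, 7, 11, 17, 19, 23}.
v=19: a=19^2·(≡3), b=19^4·(≡8) mod 19; (3|19)=-1, (8|19)=-1; (−1)^{2·4·9}·(-1)^4·(-1)^2 = +1.
v=2: v_2(a)=-4, v_2(b)=2; units ≡ 1, 3 (mod 8); ε·ε+αω+βω = 0·1+-4·1+2·0 ≡ 0  ⇒  (a,b)_2 = +1.
v=23: a=23^3·(≡15), b=23^4·(≡22) mod 23; (15|23)=-1, (22|23)=-1; (−1)^{3·4·11}·(-1)^4·(-1)^3 = -1.
v=17: a=17^2·(≡5), b=17^2·(≡9) mod 17; (5|17)=-1, (9|17)=+1; (−1)^{2·2·8}·(-1)^2·(+1)^2 = +1.
v=3: a=3^6·(≡1), b=3^9·(≡1) mod 3; (1|3)=+1, (1|3)=+1; (−1)^{6·9·1}·(+1)^9·(+1)^6 = +1.
v=7: a=7^2·(≡6), b=7^3·(≡4) mod 7; (6|7)=-1, (4|7)=+1; (−1)^{2·3·3}·(-1)^3·(+1)^2 = -1.
v=11: a=11^2·(≡8), b=11^3·(≡6) mod 11; (8|11)=-1, (6|11)=-1; (−1)^{2·3·5}·(-1)^3·(-1)^2 = -1.
v=5: a=5^-6·(≡2), b=5^-9·(≡4) mod 5; (2|5)=-1, (4|5)=+1; (−1)^{-6·-9·2}·(-1)^-9·(+1)^-6 = -1.
v=∞: -23 < 0 and 1155 > 0  ⇒  (a,b)_∞ = +1.
Ram(-23, 1155) = {5, 7, 11, 23}; no ℚ_5-point on the conic.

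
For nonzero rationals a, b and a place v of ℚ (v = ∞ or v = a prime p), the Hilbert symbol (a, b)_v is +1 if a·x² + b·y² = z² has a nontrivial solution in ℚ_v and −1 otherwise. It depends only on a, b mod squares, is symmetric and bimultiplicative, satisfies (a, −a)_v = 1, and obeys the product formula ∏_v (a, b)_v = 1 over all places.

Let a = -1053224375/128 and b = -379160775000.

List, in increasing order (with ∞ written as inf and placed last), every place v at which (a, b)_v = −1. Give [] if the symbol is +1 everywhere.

[2, 5, 17, inf]

(a, b) ≡ (-238, -1190) mod (ℚ^×)²; places V = {2, 3, 5, 7, 17, ∞}.
(a,b)_∞: sgn(-238)=−, sgn(-1190)=−, so -1.
(a,b)_7: α=3, u≡1; β=3, v≡6 (mod 7); (1|7)=+1, (6|7)=-1; sign (−1)^1·+1^3·-1^3 = +1.
(a,b)_17: α=3, u≡7; β=3, v≡2 (mod 17); (7|17)=-1, (2|17)=+1; sign (−1)^0·-1^3·+1^3 = -1.
(a,b)_2: α=-7, β=3; u≡1, v≡5 (mod 8); ε(u)ε(v)=0·0, αω(v)=-7·1, βω(u)=3·0; sum ≡ 1  ⇒  -1.
(a,b)_5: α=4, u≡2; β=5, v≡2 (mod 5); (2|5)=-1, (2|5)=-1; sign (−1)^0·-1^5·-1^4 = -1.
(a,b)_3: α=0, u≡2; β=2, v≡1 (mod 3); (2|3)=-1, (1|3)=+1; sign (−1)^0·-1^2·+1^0 = +1.
(-238, -1190 / ℚ) ramifies at {2, 5, 17, ∞}: a division algebra.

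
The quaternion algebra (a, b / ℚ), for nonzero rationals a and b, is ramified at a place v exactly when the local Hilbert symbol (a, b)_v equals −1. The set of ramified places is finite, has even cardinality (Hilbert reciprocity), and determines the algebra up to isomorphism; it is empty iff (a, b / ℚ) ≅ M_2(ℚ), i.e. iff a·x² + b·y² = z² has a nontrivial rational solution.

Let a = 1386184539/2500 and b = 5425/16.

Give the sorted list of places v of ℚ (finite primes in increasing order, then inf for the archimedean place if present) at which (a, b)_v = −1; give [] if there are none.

(a, b) ≡ (824619, 217) mod (ℚ^×)²; places V = {2, 3, 5, 7, 17, 19, 23, 31, 37, 41, ∞}.
(a,b)_41: α=2, u≡14; β=0, v≡29 (mod 41); (14|41)=-1, (29|41)=-1; sign (−1)^0·-1^0·-1^2 = +1.
(a,b)_3: α=1, u≡1; β=0, v≡1 (mod 3); (1|3)=+1, (1|3)=+1; sign (−1)^0·+1^0·+1^1 = +1.
(a,b)_37: α=1, u≡24; β=0, v≡13 (mod 37); (24|37)=-1, (13|37)=-1; sign (−1)^0·-1^0·-1^1 = -1.
(a,b)_19: α=1, u≡11; β=0, v≡3 (mod 19); (11|19)=+1, (3|19)=-1; sign (−1)^0·+1^0·-1^1 = -1.
(a,b)_2: α=-2, β=-4; u≡3, v≡1 (mod 8); ε(u)ε(v)=1·0, αω(v)=-2·0, βω(u)=-4·1; sum ≡ 0  ⇒  +1.
(a,b)_23: α=1, u≡11; β=0, v≡7 (mod 23); (11|23)=-1, (7|23)=-1; sign (−1)^0·-1^0·-1^1 = -1.
(a,b)_17: α=1, u≡5; β=0, v≡15 (mod 17); (5|17)=-1, (15|17)=+1; sign (−1)^0·-1^0·+1^1 = +1.
(a,b)_5: α=-4, u≡1; β=2, v≡2 (mod 5); (1|5)=+1, (2|5)=-1; sign (−1)^0·+1^2·-1^-4 = +1.
(a,b)_7: α=0, u≡5; β=1, v≡6 (mod 7); (5|7)=-1, (6|7)=-1; sign (−1)^0·-1^1·-1^0 = -1.
(a,b)_31: α=0, u≡2; β=1, v≡9 (mod 31); (2|31)=+1, (9|31)=+1; sign (−1)^0·+1^1·+1^0 = +1.
(a,b)_∞: sgn(824619)=+, sgn(217)=+, so +1.
(824619, 217 / ℚ) ramifies at {7, 19, 23, 37}: a division algebra.

[7, 19, 23, 37]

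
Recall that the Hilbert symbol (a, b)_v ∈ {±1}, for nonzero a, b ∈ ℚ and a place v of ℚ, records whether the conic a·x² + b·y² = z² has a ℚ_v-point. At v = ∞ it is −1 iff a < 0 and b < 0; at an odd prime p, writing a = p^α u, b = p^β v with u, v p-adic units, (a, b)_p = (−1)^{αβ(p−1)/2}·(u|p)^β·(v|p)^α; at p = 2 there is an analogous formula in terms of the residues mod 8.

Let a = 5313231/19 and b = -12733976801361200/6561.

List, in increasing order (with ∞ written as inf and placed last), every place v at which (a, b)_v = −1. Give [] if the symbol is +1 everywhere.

(a, b) ≡ (92701, -3194147) mod (ℚ^×)²; places V = {2, 3, 5, 7, 11, 17, 19, 29, 31, 41, ∞}.
(a,b)_31: α=0, u≡27; β=1, v≡28 (mod 31); (27|31)=-1, (28|31)=+1; sign (−1)^0·-1^1·+1^0 = -1.
(a,b)_29: α=0, u≡12; β=1, v≡22 (mod 29); (12|29)=-1, (22|29)=+1; sign (−1)^0·-1^1·+1^0 = -1.
(a,b)_3: α=2, u≡1; β=-8, v≡1 (mod 3); (1|3)=+1, (1|3)=+1; sign (−1)^0·+1^-8·+1^2 = +1.
(a,b)_17: α=1, u≡16; β=1, v≡11 (mod 17); (16|17)=+1, (11|17)=-1; sign (−1)^0·+1^1·-1^1 = -1.
(a,b)_∞: sgn(92701)=+, sgn(-3194147)=−, so +1.
(a,b)_5: α=0, u≡4; β=2, v≡2 (mod 5); (4|5)=+1, (2|5)=-1; sign (−1)^0·+1^2·-1^0 = +1.
(a,b)_19: α=-1, u≡14; β=1, v≡8 (mod 19); (14|19)=-1, (8|19)=-1; sign (−1)^1·-1^1·-1^-1 = -1.
(a,b)_41: α=1, u≡34; β=2, v≡4 (mod 41); (34|41)=-1, (4|41)=+1; sign (−1)^0·-1^2·+1^1 = +1.
(a,b)_11: α=2, u≡4; β=3, v≡3 (mod 11); (4|11)=+1, (3|11)=+1; sign (−1)^0·+1^3·+1^2 = +1.
(a,b)_7: α=1, u≡6; β=2, v≡2 (mod 7); (6|7)=-1, (2|7)=+1; sign (−1)^0·-1^2·+1^1 = +1.
(a,b)_2: α=0, β=4; u≡5, v≡5 (mod 8); ε(u)ε(v)=0·0, αω(v)=0·1, βω(u)=4·1; sum ≡ 0  ⇒  +1.
|Ram(92701, -3194147)| = 4, even; anisotropic at {17, 19, 29, 31}.

[17, 19, 29, 31]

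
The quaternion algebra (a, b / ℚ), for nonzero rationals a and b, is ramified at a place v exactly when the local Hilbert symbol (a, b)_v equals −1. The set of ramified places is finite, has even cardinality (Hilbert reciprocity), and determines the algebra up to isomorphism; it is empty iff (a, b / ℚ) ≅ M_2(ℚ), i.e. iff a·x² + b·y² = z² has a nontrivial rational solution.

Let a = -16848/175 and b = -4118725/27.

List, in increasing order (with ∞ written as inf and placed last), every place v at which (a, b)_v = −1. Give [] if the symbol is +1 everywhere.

[3, inf]

Mod squares: a ≡ -91, b ≡ -494247. Check v ∈ {∞, 2, 3, 5, 7, 13, 19, 23, 29}.
v=3: a=3^4·(≡2), b=3^-3·(≡2) mod 3; (2|3)=-1, (2|3)=-1; (−1)^{4·-3·1}·(-1)^-3·(-1)^4 = -1.
v=∞: -91 < 0 and -494247 < 0  ⇒  (a,b)_∞ = -1.
v=29: a=29^0·(≡1), b=29^1·(≡6) mod 29; (1|29)=+1, (6|29)=+1; (−1)^{0·1·14}·(+1)^1·(+1)^0 = +1.
v=19: a=19^0·(≡6), b=19^1·(≡9) mod 19; (6|19)=+1, (9|19)=+1; (−1)^{0·1·9}·(+1)^1·(+1)^0 = +1.
v=23: a=23^0·(≡9), b=23^1·(≡18) mod 23; (9|23)=+1, (18|23)=+1; (−1)^{0·1·11}·(+1)^1·(+1)^0 = +1.
v=7: a=7^-1·(≡2), b=7^0·(≡2) mod 7; (2|7)=+1, (2|7)=+1; (−1)^{-1·0·3}·(+1)^0·(+1)^-1 = +1.
v=13: a=13^1·(≡5), b=13^1·(≡11) mod 13; (5|13)=-1, (11|13)=-1; (−1)^{1·1·6}·(-1)^1·(-1)^1 = +1.
v=5: a=5^-2·(≡1), b=5^2·(≡3) mod 5; (1|5)=+1, (3|5)=-1; (−1)^{-2·2·2}·(+1)^2·(-1)^-2 = +1.
v=2: v_2(a)=4, v_2(b)=0; units ≡ 5, 1 (mod 8); ε·ε+αω+βω = 0·0+4·0+0·1 ≡ 0  ⇒  (a,b)_2 = +1.
Ram(-91, -494247) = {3, ∞}; no ℚ_3-point on the conic.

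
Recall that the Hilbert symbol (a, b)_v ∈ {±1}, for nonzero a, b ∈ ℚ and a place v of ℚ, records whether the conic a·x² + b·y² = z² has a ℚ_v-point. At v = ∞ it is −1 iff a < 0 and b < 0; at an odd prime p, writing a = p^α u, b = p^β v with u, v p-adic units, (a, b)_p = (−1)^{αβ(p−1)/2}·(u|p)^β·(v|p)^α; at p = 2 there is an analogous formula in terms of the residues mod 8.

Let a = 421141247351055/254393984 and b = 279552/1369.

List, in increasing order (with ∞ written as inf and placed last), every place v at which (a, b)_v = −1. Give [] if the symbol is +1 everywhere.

(a, b) ≡ (1430, 273) mod (ℚ^×)²; places V = {2, 3, 5, 7, 11, 13, 17, 23, 37, ∞}.
(a,b)_7: α=2, u≡1; β=1, v≡2 (mod 7); (1|7)=+1, (2|7)=+1; sign (−1)^0·+1^1·+1^2 = +1.
(a,b)_5: α=1, u≡4; β=0, v≡3 (mod 5); (4|5)=+1, (3|5)=-1; sign (−1)^0·+1^0·-1^1 = -1.
(a,b)_13: α=-1, u≡8; β=1, v≡7 (mod 13); (8|13)=-1, (7|13)=-1; sign (−1)^0·-1^1·-1^-1 = +1.
(a,b)_∞: sgn(1430)=+, sgn(273)=+, so +1.
(a,b)_23: α=-2, u≡12; β=0, v≡20 (mod 23); (12|23)=+1, (20|23)=-1; sign (−1)^0·+1^0·-1^-2 = +1.
(a,b)_37: α=0, u≡35; β=-2, v≡17 (mod 37); (35|37)=-1, (17|37)=-1; sign (−1)^0·-1^-2·-1^0 = +1.
(a,b)_11: α=9, u≡1; β=0, v≡4 (mod 11); (1|11)=+1, (4|11)=+1; sign (−1)^0·+1^0·+1^9 = +1.
(a,b)_17: α=-2, u≡4; β=0, v≡8 (mod 17); (4|17)=+1, (8|17)=+1; sign (−1)^0·+1^0·+1^-2 = +1.
(a,b)_2: α=-7, β=10; u≡3, v≡1 (mod 8); ε(u)ε(v)=1·0, αω(v)=-7·0, βω(u)=10·1; sum ≡ 0  ⇒  +1.
(a,b)_3: α=6, u≡2; β=1, v≡1 (mod 3); (2|3)=-1, (1|3)=+1; sign (−1)^0·-1^1·+1^6 = -1.
Ram(1430, 273) = {3, 5}; no ℚ_3-point on the conic.

[3, 5]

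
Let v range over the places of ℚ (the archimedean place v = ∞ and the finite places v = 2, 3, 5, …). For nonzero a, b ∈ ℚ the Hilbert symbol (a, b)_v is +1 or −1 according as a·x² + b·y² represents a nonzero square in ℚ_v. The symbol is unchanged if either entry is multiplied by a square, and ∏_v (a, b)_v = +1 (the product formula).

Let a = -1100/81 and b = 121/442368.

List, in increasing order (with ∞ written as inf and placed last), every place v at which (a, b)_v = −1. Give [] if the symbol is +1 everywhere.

Mod squares: a ≡ -11, b ≡ 3. Check v ∈ {∞, 2, 3, 5, 11}.
v=5: a=5^2·(≡1), b=5^0·(≡2) mod 5; (1|5)=+1, (2|5)=-1; (−1)^{2·0·2}·(+1)^0·(-1)^2 = +1.
v=2: v_2(a)=2, v_2(b)=-14; units ≡ 5, 3 (mod 8); ε·ε+αω+βω = 0·1+2·1+-14·1 ≡ 0  ⇒  (a,b)_2 = +1.
v=11: a=11^1·(≡8), b=11^2·(≡4) mod 11; (8|11)=-1, (4|11)=+1; (−1)^{1·2·5}·(-1)^2·(+1)^1 = +1.
v=3: a=3^-4·(≡1), b=3^-3·(≡1) mod 3; (1|3)=+1, (1|3)=+1; (−1)^{-4·-3·1}·(+1)^-3·(+1)^-4 = +1.
v=∞: -11 < 0 and 3 > 0  ⇒  (a,b)_∞ = +1.
Every local symbol is +1, so the conic -11·x² + 3·y² = z² has ℚ_v-points for all v and hence a ℚ-point; (a, b / ℚ) ≅ M_2(ℚ).

[]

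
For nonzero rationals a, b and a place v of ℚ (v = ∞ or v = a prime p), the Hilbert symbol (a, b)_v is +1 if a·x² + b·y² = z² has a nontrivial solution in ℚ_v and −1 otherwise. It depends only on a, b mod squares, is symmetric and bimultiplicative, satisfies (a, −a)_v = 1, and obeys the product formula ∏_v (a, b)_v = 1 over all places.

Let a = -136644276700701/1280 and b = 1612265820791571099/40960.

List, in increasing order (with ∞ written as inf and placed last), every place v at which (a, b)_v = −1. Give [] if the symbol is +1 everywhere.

Mod squares: a ≡ -534905, b ≡ 1402520910. Check v ∈ {∞, 2, 3, 5, 7, 11, 17, 19, 23, 29, 31}.
v=31: a=31^1·(≡27), b=31^1·(≡14) mod 31; (27|31)=-1, (14|31)=+1; (−1)^{1·1·15}·(-1)^1·(+1)^1 = +1.
v=17: a=17^1·(≡2), b=17^1·(≡1) mod 17; (2|17)=+1, (1|17)=+1; (−1)^{1·1·8}·(+1)^1·(+1)^1 = +1.
v=29: a=29^1·(≡7), b=29^1·(≡19) mod 29; (7|29)=+1, (19|29)=-1; (−1)^{1·1·14}·(+1)^1·(-1)^1 = -1.
v=3: a=3^4·(≡1), b=3^7·(≡2) mod 3; (1|3)=+1, (2|3)=-1; (−1)^{4·7·1}·(+1)^7·(-1)^4 = +1.
v=19: a=19^4·(≡2), b=19^5·(≡17) mod 19; (2|19)=-1, (17|19)=+1; (−1)^{4·5·9}·(-1)^5·(+1)^4 = -1.
v=∞: -534905 < 0 and 1402520910 > 0  ⇒  (a,b)_∞ = +1.
v=7: a=7^1·(≡4), b=7^1·(≡3) mod 7; (4|7)=+1, (3|7)=-1; (−1)^{1·1·3}·(+1)^1·(-1)^1 = +1.
v=5: a=5^-1·(≡4), b=5^-1·(≡2) mod 5; (4|5)=+1, (2|5)=-1; (−1)^{-1·-1·2}·(+1)^-1·(-1)^-1 = -1.
v=23: a=23^0·(≡9), b=23^1·(≡16) mod 23; (9|23)=+1, (16|23)=+1; (−1)^{0·1·11}·(+1)^1·(+1)^0 = +1.
v=2: v_2(a)=-8, v_2(b)=-13; units ≡ 7, 7 (mod 8); ε·ε+αω+βω = 1·1+-8·0+-13·0 ≡ 1  ⇒  (a,b)_2 = -1.
v=11: a=11^2·(≡9), b=11^2·(≡8) mod 11; (9|11)=+1, (8|11)=-1; (−1)^{2·2·5}·(+1)^2·(-1)^2 = +1.
|Ram(-534905, 1402520910)| = 4, even; anisotropic at {2, 5, 19, 29}.

[2, 5, 19, 29]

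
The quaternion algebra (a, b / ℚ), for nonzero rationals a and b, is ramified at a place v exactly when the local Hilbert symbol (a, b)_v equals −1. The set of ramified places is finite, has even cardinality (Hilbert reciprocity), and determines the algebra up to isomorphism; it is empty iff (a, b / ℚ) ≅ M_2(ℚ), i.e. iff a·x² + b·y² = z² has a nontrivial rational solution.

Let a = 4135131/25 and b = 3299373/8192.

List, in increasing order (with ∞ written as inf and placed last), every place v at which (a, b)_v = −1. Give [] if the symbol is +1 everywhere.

[2, 13]

Mod squares: a ≡ 51051, b ≡ 154. Check v ∈ {∞, 2, 3, 5, 7, 11, 13, 17, 23}.
v=13: a=13^1·(≡10), b=13^0·(≡6) mod 13; (10|13)=+1, (6|13)=-1; (−1)^{1·0·6}·(+1)^0·(-1)^1 = -1.
v=5: a=5^-2·(≡1), b=5^0·(≡4) mod 5; (1|5)=+1, (4|5)=+1; (−1)^{-2·0·2}·(+1)^0·(+1)^-2 = +1.
v=∞: 51051 > 0 and 154 > 0  ⇒  (a,b)_∞ = +1.
v=7: a=7^1·(≡6), b=7^1·(≡4) mod 7; (6|7)=-1, (4|7)=+1; (−1)^{1·1·3}·(-1)^1·(+1)^1 = +1.
v=11: a=11^1·(≡6), b=11^1·(≡9) mod 11; (6|11)=-1, (9|11)=+1; (−1)^{1·1·5}·(-1)^1·(+1)^1 = +1.
v=2: v_2(a)=0, v_2(b)=-13; units ≡ 3, 5 (mod 8); ε·ε+αω+βω = 1·0+0·1+-13·1 ≡ 1  ⇒  (a,b)_2 = -1.
v=17: a=17^1·(≡3), b=17^0·(≡2) mod 17; (3|17)=-1, (2|17)=+1; (−1)^{1·0·8}·(-1)^0·(+1)^1 = +1.
v=23: a=23^0·(≡15), b=23^2·(≡1) mod 23; (15|23)=-1, (1|23)=+1; (−1)^{0·2·11}·(-1)^2·(+1)^0 = +1.
v=3: a=3^5·(≡1), b=3^4·(≡1) mod 3; (1|3)=+1, (1|3)=+1; (−1)^{5·4·1}·(+1)^4·(+1)^5 = +1.
|Ram(51051, 154)| = 2, even; anisotropic at {2, 13}.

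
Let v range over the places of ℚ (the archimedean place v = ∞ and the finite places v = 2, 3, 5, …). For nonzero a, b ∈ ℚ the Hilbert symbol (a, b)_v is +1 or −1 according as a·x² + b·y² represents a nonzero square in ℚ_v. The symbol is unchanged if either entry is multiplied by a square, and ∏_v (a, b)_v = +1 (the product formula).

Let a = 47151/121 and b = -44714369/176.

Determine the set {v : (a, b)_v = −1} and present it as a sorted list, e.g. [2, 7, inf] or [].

(a, b) ≡ (31, -1771) mod (ℚ^×)²; places V = {2, 3, 7, 11, 13, 17, 23, 31, ∞}.
(a,b)_3: α=2, u≡1; β=0, v≡2 (mod 3); (1|3)=+1, (2|3)=-1; sign (−1)^0·+1^0·-1^2 = +1.
(a,b)_2: α=0, β=-4; u≡7, v≡5 (mod 8); ε(u)ε(v)=1·0, αω(v)=0·1, βω(u)=-4·0; sum ≡ 0  ⇒  +1.
(a,b)_7: α=0, u≡3; β=1, v≡6 (mod 7); (3|7)=-1, (6|7)=-1; sign (−1)^0·-1^1·-1^0 = -1.
(a,b)_13: α=2, u≡8; β=0, v≡4 (mod 13); (8|13)=-1, (4|13)=+1; sign (−1)^0·-1^0·+1^2 = +1.
(a,b)_23: α=0, u≡4; β=1, v≡15 (mod 23); (4|23)=+1, (15|23)=-1; sign (−1)^0·+1^1·-1^0 = +1.
(a,b)_∞: sgn(31)=+, sgn(-1771)=−, so +1.
(a,b)_17: α=0, u≡5; β=2, v≡5 (mod 17); (5|17)=-1, (5|17)=-1; sign (−1)^0·-1^2·-1^0 = +1.
(a,b)_31: α=1, u≡20; β=2, v≡6 (mod 31); (20|31)=+1, (6|31)=-1; sign (−1)^0·+1^2·-1^1 = -1.
(a,b)_11: α=-2, u≡5; β=-1, v≡3 (mod 11); (5|11)=+1, (3|11)=+1; sign (−1)^0·+1^-1·+1^-2 = +1.
(31, -1771 / ℚ) ramifies at {7, 31}: a division algebra.

[7, 31]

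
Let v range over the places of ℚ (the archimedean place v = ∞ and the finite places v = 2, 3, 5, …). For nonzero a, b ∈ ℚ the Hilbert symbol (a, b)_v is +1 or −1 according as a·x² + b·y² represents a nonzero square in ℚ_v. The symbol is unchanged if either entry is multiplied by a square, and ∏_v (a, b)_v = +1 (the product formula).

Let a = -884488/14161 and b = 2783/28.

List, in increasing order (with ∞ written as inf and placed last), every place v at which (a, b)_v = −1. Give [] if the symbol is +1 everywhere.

(a, b) ≡ (-418, 161) mod (ℚ^×)²; places V = {2, 7, 11, 17, 19, 23, ∞}.
(a,b)_∞: sgn(-418)=−, sgn(161)=+, so +1.
(a,b)_2: α=3, β=-2; u≡7, v≡1 (mod 8); ε(u)ε(v)=1·0, αω(v)=3·0, βω(u)=-2·0; sum ≡ 0  ⇒  +1.
(a,b)_23: α=2, u≡22; β=1, v≡15 (mod 23); (22|23)=-1, (15|23)=-1; sign (−1)^0·-1^1·-1^2 = -1.
(a,b)_7: α=-2, u≡2; β=-1, v≡1 (mod 7); (2|7)=+1, (1|7)=+1; sign (−1)^0·+1^-1·+1^-2 = +1.
(a,b)_11: α=1, u≡6; β=2, v≡2 (mod 11); (6|11)=-1, (2|11)=-1; sign (−1)^0·-1^2·-1^1 = -1.
(a,b)_17: α=-2, u≡6; β=0, v≡15 (mod 17); (6|17)=-1, (15|17)=+1; sign (−1)^0·-1^0·+1^-2 = +1.
(a,b)_19: α=1, u≡6; β=0, v≡1 (mod 19); (6|19)=+1, (1|19)=+1; sign (−1)^0·+1^0·+1^1 = +1.
|Ram(-418, 161)| = 2, even; anisotropic at {11, 23}.

[11, 23]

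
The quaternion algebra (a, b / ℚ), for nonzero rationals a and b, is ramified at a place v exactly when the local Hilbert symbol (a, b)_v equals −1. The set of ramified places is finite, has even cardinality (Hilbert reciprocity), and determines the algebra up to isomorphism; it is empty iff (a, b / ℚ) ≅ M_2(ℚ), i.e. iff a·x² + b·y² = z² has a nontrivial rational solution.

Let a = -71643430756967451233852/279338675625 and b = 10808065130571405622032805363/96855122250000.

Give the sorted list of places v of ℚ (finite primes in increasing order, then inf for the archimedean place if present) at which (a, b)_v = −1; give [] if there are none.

(a, b) ≡ (-23, 29563) mod (ℚ^×)²; places V = {2, 3, 5, 7, 11, 13, 17, 23, 29, 37, 41, 47, ∞}.
(a,b)_17: α=2, u≡10; β=3, v≡12 (mod 17); (10|17)=-1, (12|17)=-1; sign (−1)^0·-1^3·-1^2 = -1.
(a,b)_23: α=3, u≡21; β=6, v≡8 (mod 23); (21|23)=-1, (8|23)=+1; sign (−1)^0·-1^6·+1^3 = +1.
(a,b)_2: α=2, β=-4; u≡1, v≡3 (mod 8); ε(u)ε(v)=0·1, αω(v)=2·1, βω(u)=-4·0; sum ≡ 0  ⇒  +1.
(a,b)_29: α=-2, u≡9; β=0, v≡15 (mod 29); (9|29)=+1, (15|29)=-1; sign (−1)^0·+1^0·-1^-2 = +1.
(a,b)_5: α=-4, u≡3; β=-6, v≡2 (mod 5); (3|5)=-1, (2|5)=-1; sign (−1)^0·-1^-6·-1^-4 = +1.
(a,b)_41: α=2, u≡18; β=4, v≡31 (mod 41); (18|41)=+1, (31|41)=+1; sign (−1)^0·+1^4·+1^2 = +1.
(a,b)_47: α=2, u≡21; β=3, v≡12 (mod 47); (21|47)=+1, (12|47)=+1; sign (−1)^0·+1^3·+1^2 = +1.
(a,b)_3: α=-12, u≡1; β=-18, v≡1 (mod 3); (1|3)=+1, (1|3)=+1; sign (−1)^0·+1^-18·+1^-12 = +1.
(a,b)_37: α=2, u≡13; β=3, v≡15 (mod 37); (13|37)=-1, (15|37)=-1; sign (−1)^0·-1^3·-1^2 = -1.
(a,b)_11: α=2, u≡2; β=0, v≡7 (mod 11); (2|11)=-1, (7|11)=-1; sign (−1)^0·-1^0·-1^2 = +1.
(a,b)_13: α=2, u≡9; β=0, v≡12 (mod 13); (9|13)=+1, (12|13)=+1; sign (−1)^0·+1^0·+1^2 = +1.
(a,b)_∞: sgn(-23)=−, sgn(29563)=+, so +1.
(a,b)_7: α=2, u≡5; β=0, v≡4 (mod 7); (5|7)=-1, (4|7)=+1; sign (−1)^0·-1^0·+1^2 = +1.
Ram(-23, 29563) = {17, 37}; no ℚ_17-point on the conic.

[17, 37]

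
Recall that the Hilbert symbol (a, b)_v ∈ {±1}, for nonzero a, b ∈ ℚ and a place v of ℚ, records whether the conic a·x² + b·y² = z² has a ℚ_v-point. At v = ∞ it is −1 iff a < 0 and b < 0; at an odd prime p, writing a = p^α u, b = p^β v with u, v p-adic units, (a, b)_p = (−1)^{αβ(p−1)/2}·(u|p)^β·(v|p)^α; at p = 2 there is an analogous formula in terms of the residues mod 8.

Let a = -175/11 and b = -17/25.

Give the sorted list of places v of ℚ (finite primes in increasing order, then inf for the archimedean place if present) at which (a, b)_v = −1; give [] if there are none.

Mod squares: a ≡ -77, b ≡ -17. Check v ∈ {∞, 2, 5, 7, 11, 17}.
v=∞: -77 < 0 and -17 < 0  ⇒  (a,b)_∞ = -1.
v=17: a=17^0·(≡15), b=17^1·(≡2) mod 17; (15|17)=+1, (2|17)=+1; (−1)^{0·1·8}·(+1)^1·(+1)^0 = +1.
v=11: a=11^-1·(≡1), b=11^0·(≡9) mod 11; (1|11)=+1, (9|11)=+1; (−1)^{-1·0·5}·(+1)^0·(+1)^-1 = +1.
v=5: a=5^2·(≡3), b=5^-2·(≡3) mod 5; (3|5)=-1, (3|5)=-1; (−1)^{2·-2·2}·(-1)^-2·(-1)^2 = +1.
v=7: a=7^1·(≡6), b=7^0·(≡1) mod 7; (6|7)=-1, (1|7)=+1; (−1)^{1·0·3}·(-1)^0·(+1)^1 = +1.
v=2: v_2(a)=0, v_2(b)=0; units ≡ 3, 7 (mod 8); ε·ε+αω+βω = 1·1+0·0+0·1 ≡ 1  ⇒  (a,b)_2 = -1.
(-77, -17 / ℚ) ramifies at {2, ∞}: a division algebra.

[2, inf]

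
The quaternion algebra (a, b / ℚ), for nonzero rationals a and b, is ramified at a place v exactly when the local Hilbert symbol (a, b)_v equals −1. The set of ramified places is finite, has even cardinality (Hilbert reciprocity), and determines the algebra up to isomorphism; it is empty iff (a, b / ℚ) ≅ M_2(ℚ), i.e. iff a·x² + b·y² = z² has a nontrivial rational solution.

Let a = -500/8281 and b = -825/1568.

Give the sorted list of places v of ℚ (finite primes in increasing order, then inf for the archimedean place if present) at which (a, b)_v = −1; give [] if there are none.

[11, inf]

Mod squares: a ≡ -5, b ≡ -66. Check v ∈ {∞, 2, 3, 5, 7, 11, 13}.
v=2: v_2(a)=2, v_2(b)=-5; units ≡ 3, 7 (mod 8); ε·ε+αω+βω = 1·1+2·0+-5·1 ≡ 0  ⇒  (a,b)_2 = +1.
v=∞: -5 < 0 and -66 < 0  ⇒  (a,b)_∞ = -1.
v=11: a=11^0·(≡8), b=11^1·(≡4) mod 11; (8|11)=-1, (4|11)=+1; (−1)^{0·1·5}·(-1)^1·(+1)^0 = -1.
v=3: a=3^0·(≡1), b=3^1·(≡2) mod 3; (1|3)=+1, (2|3)=-1; (−1)^{0·1·1}·(+1)^1·(-1)^0 = +1.
v=7: a=7^-2·(≡4), b=7^-2·(≡2) mod 7; (4|7)=+1, (2|7)=+1; (−1)^{-2·-2·3}·(+1)^-2·(+1)^-2 = +1.
v=5: a=5^3·(≡1), b=5^2·(≡4) mod 5; (1|5)=+1, (4|5)=+1; (−1)^{3·2·2}·(+1)^2·(+1)^3 = +1.
v=13: a=13^-2·(≡2), b=13^0·(≡9) mod 13; (2|13)=-1, (9|13)=+1; (−1)^{-2·0·6}·(-1)^0·(+1)^-2 = +1.
|Ram(-5, -66)| = 2, even; anisotropic at {11, ∞}.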